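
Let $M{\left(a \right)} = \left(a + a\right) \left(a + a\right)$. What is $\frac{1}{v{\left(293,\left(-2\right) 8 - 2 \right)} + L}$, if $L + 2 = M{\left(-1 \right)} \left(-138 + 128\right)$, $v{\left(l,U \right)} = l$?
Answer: $\frac{1}{251} \approx 0.0039841$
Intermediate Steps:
$M{\left(a \right)} = 4 a^{2}$ ($M{\left(a \right)} = 2 a 2 a = 4 a^{2}$)
$L = -42$ ($L = -2 + 4 \left(-1\right)^{2} \left(-138 + 128\right) = -2 + 4 \cdot 1 \left(-10\right) = -2 + 4 \left(-10\right) = -2 - 40 = -42$)
$\frac{1}{v{\left(293,\left(-2\right) 8 - 2 \right)} + L} = \frac{1}{293 - 42} = \frac{1}{251}$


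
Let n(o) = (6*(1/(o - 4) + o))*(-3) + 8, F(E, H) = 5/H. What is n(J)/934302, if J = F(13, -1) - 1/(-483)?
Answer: 34972423/326868357606 ≈ 0.00010699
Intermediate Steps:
J = -2414/483 (J = 5/(-1) - 1/(-483) = 5*(-1) - 1*(-1/483) = -5 + 1/483 = -2414/483 ≈ -4.9979)
n(o) = 8 - 18*o - 18/(-4 + o) (n(o) = (6*(1/(-4 + o) + o))*(-3) + 8 = (6*(o + 1/(-4 + o)))*(-3) + 8 = (6*o + 6/(-4 + o))*(-3) + 8 = (-18*o - 18/(-4 + o)) + 8 = 8 - 18*o - 18/(-4 + o))
n(J)/934302 = (2*(-25 - 9*(-2414/483)² + 40*(-2414/483))/(-4 - 2414/483))/934302 = (2*(-25 - 9*5827396/233289 - 96560/483)/(-4346/483))*(1/934302) = (2*(-483/4346)*(-25 - 5827396/25921 - 96560/483))*(1/934302) = (2*(-483/4346)*(-34972423/77763))*(1/934302) = (34972423/349853)*(1/934302) = 34972423/326868357606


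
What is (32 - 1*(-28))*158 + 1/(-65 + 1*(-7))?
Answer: 682559/72 ≈ 9480.0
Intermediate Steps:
(32 - 1*(-28))*158 + 1/(-65 + 1*(-7)) = (32 + 28)*158 + 1/(-65 - 7) = 60*158 + 1/(-72) = 9480 - 1/72 = 682559/72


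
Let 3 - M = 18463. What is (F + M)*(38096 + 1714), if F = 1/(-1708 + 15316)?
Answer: -1666736410165/2268 ≈ -7.3489e+8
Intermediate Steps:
M = -18460 (M = 3 - 1*18463 = 3 - 18463 = -18460)
F = 1/13608 ≈ 7.3486e-5
(F + M)*(38096 + 1714) = (1/13608 - 18460)*(38096 + 1714) = -251203679/13608*39810 = -1666736410165/2268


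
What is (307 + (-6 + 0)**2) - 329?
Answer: 14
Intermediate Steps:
(307 + (-6 + 0)**2) - 329 = (307 + (-6)**2) - 329 = (307 + 36) - 329 = 343 - 329 = 14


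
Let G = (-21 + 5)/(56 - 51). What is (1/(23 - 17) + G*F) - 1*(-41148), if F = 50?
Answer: 245929/6 ≈ 40988.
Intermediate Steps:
G = -16/5 ≈ -3.2000
(1/(23 - 17) + G*F) - 1*(-41148) = (1/(23 - 17) - 16/5*50) - 1*(-41148) = (1/6 - 160) + 41148 = -959/6 + 41148 = 245929/6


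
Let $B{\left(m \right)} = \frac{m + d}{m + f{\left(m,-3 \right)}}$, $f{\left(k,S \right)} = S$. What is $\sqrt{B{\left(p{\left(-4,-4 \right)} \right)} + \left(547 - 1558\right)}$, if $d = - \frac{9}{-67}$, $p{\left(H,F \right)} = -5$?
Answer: $\frac{i \sqrt{18142595}}{134} \approx 31.787 i$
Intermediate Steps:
$d = \frac{9}{67}$ ($d = \left(-9\right) \left(- \frac{1}{67}\right) = \frac{9}{67} \approx 0.13433$)
$B{\left(m \right)} = \frac{\frac{9}{67} + m}{-3 + m}$ ($B{\left(m \right)} = \frac{m + \frac{9}{67}}{m - 3} = \frac{\frac{9}{67} + m}{-3 + m}$)
$\sqrt{B{\left(p{\left(-4,-4 \right)} \right)} + \left(547 - 1558\right)} = \sqrt{\frac{\frac{9}{67} - 5}{-3 - 5} + \left(547 - 1558\right)} = \sqrt{\frac{1}{-8} \left(- \frac{326}{67}\right) + \left(547 - 1558\right)} = \sqrt{\left(- \frac{1}{8}\right) \left(- \frac{326}{67}\right) - 1011} = \sqrt{\frac{163}{268} - 1011} = \sqrt{- \frac{270785}{268}} = \frac{i \sqrt{18142595}}{134}$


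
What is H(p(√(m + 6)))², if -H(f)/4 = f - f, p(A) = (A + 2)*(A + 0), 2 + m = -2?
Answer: 0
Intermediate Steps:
m = -4 (m = -2 - 2 = -4)
p(A) = A*(2 + A) (p(A) = (2 + A)*A = A*(2 + A))
H(f) = 0 (H(f) = -4*(f - f) = -4*0 = 0)
H(p(√(m + 6)))² = 0² = 0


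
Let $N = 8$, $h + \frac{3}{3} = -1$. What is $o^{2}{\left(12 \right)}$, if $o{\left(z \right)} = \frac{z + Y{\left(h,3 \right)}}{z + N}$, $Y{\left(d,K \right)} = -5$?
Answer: $\frac{49}{400} \approx 0.1225$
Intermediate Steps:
$h = -2$ ($h = -1 - 1 = -2$)
$o{\left(z \right)} = \frac{-5 + z}{8 + z}$ ($o{\left(z \right)} = \frac{z - 5}{z + 8} = \frac{-5 + z}{8 + z}$)
$o^{2}{\left(12 \right)} = \left(\frac{-5 + 12}{8 + 12}\right)^{2} = \left(\frac{1}{20} \cdot 7\right)^{2} = \left(\frac{7}{20}\right)^{2} = \frac{49}{400}$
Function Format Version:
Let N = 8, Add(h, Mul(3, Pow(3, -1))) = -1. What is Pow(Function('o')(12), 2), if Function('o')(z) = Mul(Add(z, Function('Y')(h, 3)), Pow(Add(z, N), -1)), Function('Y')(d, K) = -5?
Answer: Rational(49, 400) ≈ 0.12250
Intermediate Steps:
h = -2 (h = Add(-1, -1) = -2)
Function('o')(z) = Mul(Pow(Add(8, z), -1), Add(-5, z)) (Function('o')(z) = Mul(Add(z, -5), Pow(Add(z, 8), -1)) = Mul(Add(-5, z), Pow(Add(8, z), -1)) = Mul(Pow(Add(8, z), -1), Add(-5, z)))
Pow(Function('o')(12), 2) = Pow(Mul(Pow(Add(8, 12), -1), Add(-5, 12)), 2) = Pow(Mul(Pow(20, -1), 7), 2) = Pow(Mul(Rational(1, 20), 7), 2) = Pow(Rational(7, 20), 2) = Rational(49, 400)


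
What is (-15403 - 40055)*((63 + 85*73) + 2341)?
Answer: -477437922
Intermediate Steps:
(-15403 - 40055)*((63 + 85*73) + 2341) = -55458*((63 + 6205) + 2341) = -55458*(6268 + 2341) = -55458*8609 = -477437922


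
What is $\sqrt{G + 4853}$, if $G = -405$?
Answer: $4 \sqrt{278} \approx 66.693$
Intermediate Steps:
$\sqrt{G + 4853} = \sqrt{-405 + 4853} = \sqrt{4448} = 4 \sqrt{278}$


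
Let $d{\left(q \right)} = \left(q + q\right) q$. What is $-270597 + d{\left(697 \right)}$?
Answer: $701021$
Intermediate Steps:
$d{\left(q \right)} = 2 q^{2}$ ($d{\left(q \right)} = 2 q q = 2 q^{2}$)
$-270597 + d{\left(697 \right)} = -270597 + 2 \cdot 697^{2} = -270597 + 2 \cdot 485809 = -270597 + 971618 = 701021$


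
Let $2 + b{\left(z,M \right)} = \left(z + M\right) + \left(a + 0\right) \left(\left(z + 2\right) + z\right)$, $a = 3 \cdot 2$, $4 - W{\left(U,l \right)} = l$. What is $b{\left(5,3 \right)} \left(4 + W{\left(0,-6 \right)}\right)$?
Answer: $1092$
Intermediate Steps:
$W{\left(U,l \right)} = 4 - l$
$a = 6$
$b{\left(z,M \right)} = 10 + M + 13 z$ ($b{\left(z,M \right)} = -2 + \left(\left(z + M\right) + \left(6 + 0\right) \left(\left(z + 2\right) + z\right)\right) = -2 + \left(\left(M + z\right) + 6 \left(\left(2 + z\right) + z\right)\right) = -2 + \left(\left(M + z\right) + 6 \left(2 + 2 z\right)\right) = -2 + \left(\left(M + z\right) + \left(12 + 12 z\right)\right) = -2 + \left(12 + M + 13 z\right) = 10 + M + 13 z$)
$b{\left(5,3 \right)} \left(4 + W{\left(0,-6 \right)}\right) = \left(10 + 3 + 13 \cdot 5\right) \left(4 + \left(4 - -6\right)\right) = \left(10 + 3 + 65\right) \left(4 + \left(4 + 6\right)\right) = 78 \left(4 + 10\right) = 78 \cdot 14 = 1092$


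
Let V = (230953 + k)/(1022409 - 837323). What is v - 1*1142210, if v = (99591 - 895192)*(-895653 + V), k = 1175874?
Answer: 131887699562087871/185086 ≈ 7.1258e+11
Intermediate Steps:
V = 1406827/185086 (V = (230953 + 1175874)/(1022409 - 837323) = 1406827/185086 ≈ 7.6009)
v = 131887910969167931/185086 (v = (99591 - 895192)*(-895653 + 1406827/185086) = -795601*(-165771424331/185086) = 131887910969167931/185086 ≈ 7.1258e+11)
v - 1*1142210 = 131887910969167931/185086 - 1*1142210 = 131887910969167931/185086 - 1142210 = 131887699562087871/185086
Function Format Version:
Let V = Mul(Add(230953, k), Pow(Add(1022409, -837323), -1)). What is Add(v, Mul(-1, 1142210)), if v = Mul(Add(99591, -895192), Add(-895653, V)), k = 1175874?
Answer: Rational(131887699562087871, 185086) ≈ 7.1258e+11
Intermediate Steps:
V = Rational(1406827, 185086) (V = Mul(Add(230953, 1175874), Pow(Add(1022409, -837323), -1)) = Mul(1406827, Pow(185086, -1)) = Mul(1406827, Rational(1, 185086)) = Rational(1406827, 185086) ≈ 7.6009)
v = Rational(131887910969167931, 185086) (v = Mul(Add(99591, -895192), Add(-895653, Rational(1406827, 185086))) = Mul(-795601, Rational(-165771424331, 185086)) = Rational(131887910969167931, 185086) ≈ 7.1258e+11)
Add(v, Mul(-1, 1142210)) = Add(Rational(131887910969167931, 185086), Mul(-1, 1142210)) = Add(Rational(131887910969167931, 185086), -1142210) = Rational(131887699562087871, 185086)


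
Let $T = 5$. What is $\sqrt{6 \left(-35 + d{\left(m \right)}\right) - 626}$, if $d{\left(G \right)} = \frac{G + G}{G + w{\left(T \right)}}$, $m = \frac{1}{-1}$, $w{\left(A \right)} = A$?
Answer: $i \sqrt{839} \approx 28.965 i$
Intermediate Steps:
$m = -1$
$d{\left(G \right)} = \frac{2 G}{5 + G}$ ($d{\left(G \right)} = \frac{G + G}{G + 5} = \frac{2 G}{5 + G}$)
$\sqrt{6 \left(-35 + d{\left(m \right)}\right) - 626} = \sqrt{6 \left(-35 + 2 \left(-1\right) \frac{1}{5 - 1}\right) - 626} = \sqrt{6 \left(-35 + 2 \left(-1\right) \frac{1}{4}\right) - 626} = \sqrt{6 \left(-35 - \frac{1}{2}\right) - 626} = \sqrt{6 \left(- \frac{71}{2}\right) - 626} = \sqrt{-213 - 626} = \sqrt{-839} = i \sqrt{839}$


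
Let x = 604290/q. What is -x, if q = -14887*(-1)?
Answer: -604290/14887 ≈ -40.592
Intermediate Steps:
q = 14887
x = 604290/14887 ≈ 40.592
-x = -1*604290/14887 = -604290/14887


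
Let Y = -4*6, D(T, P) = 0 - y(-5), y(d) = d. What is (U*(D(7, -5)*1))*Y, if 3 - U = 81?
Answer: 9360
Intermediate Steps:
U = -78 (U = 3 - 1*81 = 3 - 81 = -78)
D(T, P) = 5 (D(T, P) = 0 - 1*(-5) = 0 + 5 = 5)
Y = -24
(U*(D(7, -5)*1))*Y = -390*(-24) = 9360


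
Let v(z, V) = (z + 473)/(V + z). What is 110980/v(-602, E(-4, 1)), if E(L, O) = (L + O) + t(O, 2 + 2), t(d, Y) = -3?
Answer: 67475840/129 ≈ 5.2307e+5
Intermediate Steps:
E(L, O) = -3 + L + O (E(L, O) = (L + O) - 3 = -3 + L + O)
v(z, V) = (473 + z)/(V + z)
110980/v(-602, E(-4, 1)) = 110980/(((473 - 602)/((-3 - 4 + 1) - 602))) = 110980/((-129/(-6 - 602))) = 110980/((-129/(-608))) = 110980/((-1/608*(-129))) = 110980/(129/608) = 110980*(608/129) = 67475840/129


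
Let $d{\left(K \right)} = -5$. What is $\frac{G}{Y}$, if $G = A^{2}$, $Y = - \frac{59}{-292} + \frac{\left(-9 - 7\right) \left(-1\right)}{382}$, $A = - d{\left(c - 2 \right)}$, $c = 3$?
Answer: $\frac{278860}{2721} \approx 102.48$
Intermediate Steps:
$A = 5$ ($A = \left(-1\right) \left(-5\right) = 5$)
$Y = \frac{13605}{55772}$ ($Y = \left(-59\right) \left(- \frac{1}{292}\right) + \left(-16\right) \left(-1\right) \frac{1}{382} = \frac{59}{292} + 16 \cdot \frac{1}{382} = \frac{59}{292} + \frac{8}{191} = \frac{13605}{55772} \approx 0.24394$)
$G = 25$ ($G = 5^{2} = 25$)
$\frac{G}{Y} = \frac{25}{\frac{13605}{55772}} = 25 \cdot \frac{55772}{13605} = \frac{278860}{2721}$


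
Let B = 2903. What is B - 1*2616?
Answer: 287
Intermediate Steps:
B - 1*2616 = 2903 - 1*2616 = 2903 - 2616 = 287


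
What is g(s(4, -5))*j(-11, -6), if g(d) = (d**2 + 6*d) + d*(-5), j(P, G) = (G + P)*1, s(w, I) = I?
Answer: -340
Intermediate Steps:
j(P, G) = G + P
g(d) = d + d**2 (g(d) = (d**2 + 6*d) - 5*d = d + d**2)
g(s(4, -5))*j(-11, -6) = (-5*(1 - 5))*(-6 - 11) = -5*(-4)*(-17) = 20*(-17) = -340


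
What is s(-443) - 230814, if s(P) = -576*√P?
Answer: -230814 - 576*I*√443 ≈ -2.3081e+5 - 12123.0*I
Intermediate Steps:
s(-443) - 230814 = -576*I*√443 - 230814 = -230814 - 576*I*√443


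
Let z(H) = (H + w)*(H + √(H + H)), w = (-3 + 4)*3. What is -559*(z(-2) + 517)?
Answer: -287885 - 1118*I ≈ -2.8789e+5 - 1118.0*I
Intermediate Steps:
w = 3 (w = 1*3 = 3)
z(H) = (3 + H)*(H + √2*√H) (z(H) = (H + 3)*(H + √(H + H)) = (3 + H)*(H + √(2*H)) = (3 + H)*(H + √2*√H))
-559*(z(-2) + 517) = -559*(((-2)² + 3*(-2) + √2*(-2)^(3/2) + 3*√2*√(-2)) + 517) = -559*((4 - 6 + √2*(-2*I*√2) + 3*√2*(I*√2)) + 517) = -559*((4 - 6 - 4*I + 6*I) + 517) = -559*((-2 + 2*I) + 517) = -559*(515 + 2*I) = -287885 - 1118*I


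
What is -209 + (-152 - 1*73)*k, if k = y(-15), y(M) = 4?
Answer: -1109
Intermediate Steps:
k = 4
-209 + (-152 - 1*73)*k = -209 + (-152 - 1*73)*4 = -209 + (-152 - 73)*4 = -209 - 225*4 = -209 - 900 = -1109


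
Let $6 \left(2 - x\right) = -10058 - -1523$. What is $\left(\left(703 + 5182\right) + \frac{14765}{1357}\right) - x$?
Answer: $\frac{12135327}{2714} \approx 4471.4$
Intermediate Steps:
$x = \frac{2849}{2}$ ($x = 2 - \frac{-10058 - -1523}{6} = 2 - \frac{-10058 + 1523}{6} = 2 - - \frac{2845}{2} = 2 + \frac{2845}{2} = \frac{2849}{2} \approx 1424.5$)
$\left(\left(703 + 5182\right) + \frac{14765}{1357}\right) - x = \left(\left(703 + 5182\right) + \frac{14765}{1357}\right) - \frac{2849}{2} = \left(5885 + 14765 \cdot \frac{1}{1357}\right) - \frac{2849}{2} = \left(5885 + \frac{14765}{1357}\right) - \frac{2849}{2} = \frac{8000710}{1357} - \frac{2849}{2} = \frac{12135327}{2714}$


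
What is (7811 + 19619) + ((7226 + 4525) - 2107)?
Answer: 37074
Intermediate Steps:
(7811 + 19619) + ((7226 + 4525) - 2107) = 27430 + (11751 - 2107) = 27430 + 9644 = 37074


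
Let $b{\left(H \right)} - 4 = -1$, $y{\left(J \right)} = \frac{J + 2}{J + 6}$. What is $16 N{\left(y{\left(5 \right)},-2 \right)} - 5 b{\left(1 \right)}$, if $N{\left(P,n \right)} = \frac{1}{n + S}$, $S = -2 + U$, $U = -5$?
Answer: $- \frac{151}{9} \approx -16.778$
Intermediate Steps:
$y{\left(J \right)} = \frac{2 + J}{6 + J}$
$b{\left(H \right)} = 3$ ($b{\left(H \right)} = 4 - 1 = 3$)
$S = -7$ ($S = -2 - 5 = -7$)
$N{\left(P,n \right)} = \frac{1}{-7 + n}$ ($N{\left(P,n \right)} = \frac{1}{n - 7} = \frac{1}{-7 + n}$)
$16 N{\left(y{\left(5 \right)},-2 \right)} - 5 b{\left(1 \right)} = \frac{16}{-7 - 2} - 15 = \frac{16}{-9} - 15 = 16 \left(- \frac{1}{9}\right) - 15 = - \frac{16}{9} - 15 = - \frac{151}{9}$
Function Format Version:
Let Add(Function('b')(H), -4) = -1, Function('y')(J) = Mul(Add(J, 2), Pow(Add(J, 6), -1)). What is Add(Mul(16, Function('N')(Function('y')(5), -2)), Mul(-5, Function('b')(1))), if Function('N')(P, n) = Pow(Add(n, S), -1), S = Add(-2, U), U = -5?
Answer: Rational(-151, 9) ≈ -16.778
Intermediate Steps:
Function('y')(J) = Mul(Pow(Add(6, J), -1), Add(2, J)) (Function('y')(J) = Mul(Add(2, J), Pow(Add(6, J), -1)) = Mul(Pow(Add(6, J), -1), Add(2, J)))
Function('b')(H) = 3 (Function('b')(H) = Add(4, -1) = 3)
S = -7 (S = Add(-2, -5) = -7)
Function('N')(P, n) = Pow(Add(-7, n), -1) (Function('N')(P, n) = Pow(Add(n, -7), -1) = Pow(Add(-7, n), -1))
Add(Mul(16, Function('N')(Function('y')(5), -2)), Mul(-5, Function('b')(1))) = Add(Mul(16, Pow(Add(-7, -2), -1)), Mul(-5, 3)) = Add(Mul(16, Pow(-9, -1)), -15) = Add(Mul(16, Rational(-1, 9)), -15) = Add(Rational(-16, 9), -15) = Rational(-151, 9)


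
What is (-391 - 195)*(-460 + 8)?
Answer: 264872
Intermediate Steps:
(-391 - 195)*(-460 + 8) = -586*(-452) = 264872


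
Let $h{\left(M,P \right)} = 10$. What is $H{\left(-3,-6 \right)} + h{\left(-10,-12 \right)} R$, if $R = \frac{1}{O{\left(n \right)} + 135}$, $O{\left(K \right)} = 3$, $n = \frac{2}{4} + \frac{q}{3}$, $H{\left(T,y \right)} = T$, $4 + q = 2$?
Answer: $- \frac{202}{69} \approx -2.9275$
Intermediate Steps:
$q = -2$ ($q = -4 + 2 = -2$)
$n = - \frac{1}{6}$ ($n = \frac{2}{4} - \frac{2}{3} = 2 \cdot \frac{1}{4} - \frac{2}{3} = \frac{1}{2} - \frac{2}{3} = - \frac{1}{6} \approx -0.16667$)
$R = \frac{1}{138}$ ($R = \frac{1}{3 + 135} = \frac{1}{138} \approx 0.0072464$)
$H{\left(-3,-6 \right)} + h{\left(-10,-12 \right)} R = -3 + 10 \cdot \frac{1}{138} = -3 + \frac{5}{69} = - \frac{202}{69}$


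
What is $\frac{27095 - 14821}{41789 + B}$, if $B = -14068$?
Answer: $\frac{646}{1459} \approx 0.44277$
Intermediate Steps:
$\frac{27095 - 14821}{41789 + B} = \frac{27095 - 14821}{41789 - 14068} = \frac{12274}{27721} = 12274 \cdot \frac{1}{27721} = \frac{646}{1459}$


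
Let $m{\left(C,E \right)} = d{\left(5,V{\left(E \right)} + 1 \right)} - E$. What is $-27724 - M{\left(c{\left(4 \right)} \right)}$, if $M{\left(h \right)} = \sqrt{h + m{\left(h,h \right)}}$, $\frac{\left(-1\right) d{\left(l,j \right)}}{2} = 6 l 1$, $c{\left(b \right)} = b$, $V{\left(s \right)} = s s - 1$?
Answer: $-27724 - 2 i \sqrt{15} \approx -27724.0 - 7.746 i$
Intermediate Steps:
$V{\left(s \right)} = -1 + s^{2}$ ($V{\left(s \right)} = s^{2} - 1 = -1 + s^{2}$)
$d{\left(l,j \right)} = - 12 l$ ($d{\left(l,j \right)} = - 2 \cdot 6 l 1 = - 2 \cdot 6 l = - 12 l$)
$m{\left(C,E \right)} = -60 - E$ ($m{\left(C,E \right)} = \left(-12\right) 5 - E = -60 - E$)
$M{\left(h \right)} = 2 i \sqrt{15}$ ($M{\left(h \right)} = \sqrt{h - \left(60 + h\right)} = \sqrt{-60} = 2 i \sqrt{15}$)
$-27724 - M{\left(c{\left(4 \right)} \right)} = -27724 - 2 i \sqrt{15}$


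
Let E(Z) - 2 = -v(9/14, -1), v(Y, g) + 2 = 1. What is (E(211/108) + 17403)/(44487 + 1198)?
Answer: 17406/45685 ≈ 0.38100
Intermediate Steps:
v(Y, g) = -1 (v(Y, g) = -2 + 1 = -1)
E(Z) = 3 (E(Z) = 2 - 1*(-1) = 2 + 1 = 3)
(E(211/108) + 17403)/(44487 + 1198) = (3 + 17403)/(44487 + 1198) = 17406/45685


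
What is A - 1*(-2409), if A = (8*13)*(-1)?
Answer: 2305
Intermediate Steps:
A = -104 (A = 104*(-1) = -104)
A - 1*(-2409) = -104 - 1*(-2409) = -104 + 2409 = 2305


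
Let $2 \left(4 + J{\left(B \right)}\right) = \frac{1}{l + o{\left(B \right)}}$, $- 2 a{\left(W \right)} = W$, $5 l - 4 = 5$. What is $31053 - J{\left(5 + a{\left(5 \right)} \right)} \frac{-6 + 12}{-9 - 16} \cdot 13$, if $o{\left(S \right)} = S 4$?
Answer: $\frac{45784962}{1475} \approx 31041.0$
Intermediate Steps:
$o{\left(S \right)} = 4 S$
$l = \frac{9}{5}$ ($l = \frac{4}{5} + \frac{1}{5} \cdot 5 = \frac{4}{5} + 1 = \frac{9}{5} \approx 1.8$)
$a{\left(W \right)} = - \frac{W}{2}$
$J{\left(B \right)} = -4 + \frac{1}{2 \left(\frac{9}{5} + 4 B\right)}$
$31053 - J{\left(5 + a{\left(5 \right)} \right)} \frac{-6 + 12}{-9 - 16} \cdot 13 = 31053 - \frac{-67 - 160 \left(5 - \frac{5}{2}\right)}{2 \left(9 + 20 \left(5 - \frac{5}{2}\right)\right)} \frac{-6 + 12}{-9 - 16} \cdot 13 = 31053 - \frac{-67 - 160 \left(5 - \frac{5}{2}\right)}{2 \left(9 + 20 \left(5 - \frac{5}{2}\right)\right)} \frac{6}{-25} \cdot 13 = 31053 - \frac{-67 - 400}{2 \left(9 + 20 \cdot \frac{5}{2}\right)} 6 \left(- \frac{1}{25}\right) 13 = 31053 - \frac{-67 - 400}{2 \left(9 + 50\right)} \left(- \frac{6}{25}\right) 13 = 31053 - \frac{1}{2} \cdot \frac{1}{59} \left(-467\right) \left(- \frac{6}{25}\right) 13 = 31053 - \left(- \frac{467}{118}\right) \left(- \frac{6}{25}\right) 13 = 31053 - \frac{1401}{1475} \cdot 13 = 31053 - \frac{18213}{1475} = \frac{45784962}{1475}$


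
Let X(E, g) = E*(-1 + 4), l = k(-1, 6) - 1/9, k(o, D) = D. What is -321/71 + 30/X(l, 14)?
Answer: -10623/3763 ≈ -2.8230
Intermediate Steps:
l = 53/9 (l = 6 - 1/9 = 6 - 1*⅑ = 6 - ⅑ = 53/9 ≈ 5.8889)
X(E, g) = 3*E (X(E, g) = E*3 = 3*E)
-321/71 + 30/X(l, 14) = -321/71 + 30/((3*(53/9))) = -321*1/71 + 30/(53/3) = -321/71 + 30*(3/53) = -321/71 + 90/53 = -10623/3763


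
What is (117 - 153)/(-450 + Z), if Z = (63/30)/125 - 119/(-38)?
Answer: 427500/5306363 ≈ 0.080564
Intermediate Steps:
Z = 37387/11875 (Z = (63*(1/30))*(1/125) - 119*(-1/38) = (21/10)*(1/125) + 119/38 = 21/1250 + 119/38 = 37387/11875 ≈ 3.1484)
(117 - 153)/(-450 + Z) = (117 - 153)/(-450 + 37387/11875) = -36/(-5306363/11875) = -36*(-11875/5306363) = 427500/5306363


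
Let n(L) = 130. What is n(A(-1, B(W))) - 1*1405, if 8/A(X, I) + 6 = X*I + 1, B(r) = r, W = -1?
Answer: -1275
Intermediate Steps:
A(X, I) = 8/(-5 + I*X) (A(X, I) = 8/(-6 + (X*I + 1)) = 8/(-6 + (I*X + 1)) = 8/(-6 + (1 + I*X)) = 8/(-5 + I*X))
n(A(-1, B(W))) - 1*1405 = 130 - 1*1405 = 130 - 1405 = -1275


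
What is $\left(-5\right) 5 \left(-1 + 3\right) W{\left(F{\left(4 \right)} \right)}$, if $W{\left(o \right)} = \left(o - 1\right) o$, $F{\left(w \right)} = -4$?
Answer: $-1000$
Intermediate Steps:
$W{\left(o \right)} = o \left(-1 + o\right)$ ($W{\left(o \right)} = \left(-1 + o\right) o = o \left(-1 + o\right)$)
$\left(-5\right) 5 \left(-1 + 3\right) W{\left(F{\left(4 \right)} \right)} = \left(-5\right) 5 \left(-1 + 3\right) \left(- 4 \left(-1 - 4\right)\right) = \left(-25\right) 2 \left(\left(-4\right) \left(-5\right)\right) = \left(-50\right) 20 = -1000$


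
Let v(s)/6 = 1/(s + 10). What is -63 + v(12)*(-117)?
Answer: -1044/11 ≈ -94.909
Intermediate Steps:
v(s) = 6/(10 + s) (v(s) = 6/(s + 10) = 6/(10 + s))
-63 + v(12)*(-117) = -63 + (6/(10 + 12))*(-117) = -63 + (6/22)*(-117) = -63 + (6*(1/22))*(-117) = -63 + (3/11)*(-117) = -63 - 351/11 = -1044/11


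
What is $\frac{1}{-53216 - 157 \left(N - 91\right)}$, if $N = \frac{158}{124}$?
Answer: $- \frac{62}{2426001} \approx -2.5556 \cdot 10^{-5}$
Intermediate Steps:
$N = \frac{79}{62}$ ($N = 158 \cdot \frac{1}{124} = \frac{79}{62} \approx 1.2742$)
$\frac{1}{-53216 - 157 \left(N - 91\right)} = \frac{1}{-53216 - 157 \left(\frac{79}{62} - 91\right)} = \frac{1}{-53216 - - \frac{873391}{62}} = \frac{1}{-53216 + \frac{873391}{62}} = \frac{1}{- \frac{2426001}{62}} = - \frac{62}{2426001}$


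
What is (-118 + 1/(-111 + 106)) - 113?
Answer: -1156/5 ≈ -231.20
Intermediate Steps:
(-118 + 1/(-111 + 106)) - 113 = (-118 + 1/(-5)) - 113 = (-118 - ⅕) - 113 = -591/5 - 113 = -1156/5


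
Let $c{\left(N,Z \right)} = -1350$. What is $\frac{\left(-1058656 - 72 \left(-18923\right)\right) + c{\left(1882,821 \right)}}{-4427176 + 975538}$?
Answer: $- \frac{151225}{1725819} \approx -0.087625$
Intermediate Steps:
$\frac{\left(-1058656 - 72 \left(-18923\right)\right) + c{\left(1882,821 \right)}}{-4427176 + 975538} = \frac{\left(-1058656 - 72 \left(-18923\right)\right) - 1350}{-4427176 + 975538} = \frac{\left(-1058656 - -1362456\right) - 1350}{-3451638} = \left(\left(-1058656 + 1362456\right) - 1350\right) \left(- \frac{1}{3451638}\right) = \left(303800 - 1350\right) \left(- \frac{1}{3451638}\right) = 302450 \left(- \frac{1}{3451638}\right) = - \frac{151225}{1725819}$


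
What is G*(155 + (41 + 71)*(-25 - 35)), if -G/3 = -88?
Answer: -1733160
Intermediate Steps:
G = 264 (G = -3*(-88) = 264)
G*(155 + (41 + 71)*(-25 - 35)) = 264*(155 + (41 + 71)*(-25 - 35)) = 264*(155 + 112*(-60)) = 264*(155 - 6720) = 264*(-6565) = -1733160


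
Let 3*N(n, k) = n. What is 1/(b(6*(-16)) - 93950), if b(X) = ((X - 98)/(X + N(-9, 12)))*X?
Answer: -33/3106558 ≈ -1.0623e-5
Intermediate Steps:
N(n, k) = n/3
b(X) = X*(-98 + X)/(-3 + X) (b(X) = ((X - 98)/(X + (⅓)*(-9)))*X = ((-98 + X)/(X - 3))*X = ((-98 + X)/(-3 + X))*X = X*(-98 + X)/(-3 + X))
1/(b(6*(-16)) - 93950) = 1/((6*(-16))*(-98 + 6*(-16))/(-3 + 6*(-16)) - 93950) = 1/(-96*(-98 - 96)/(-3 - 96) - 93950) = 1/(-96*(-194)/(-99) - 93950) = 1/(-96*(-1/99)*(-194) - 93950) = 1/(-6208/33 - 93950) = 1/(-3106558/33) = -33/3106558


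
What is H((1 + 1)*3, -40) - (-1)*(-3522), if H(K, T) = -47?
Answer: -3569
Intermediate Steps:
H((1 + 1)*3, -40) - (-1)*(-3522) = -47 - (-1)*(-3522) = -47 - 1*3522 = -47 - 3522 = -3569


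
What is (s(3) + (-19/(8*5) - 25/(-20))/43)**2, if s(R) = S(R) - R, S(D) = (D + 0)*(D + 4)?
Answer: 960442081/2958400 ≈ 324.65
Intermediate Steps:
S(D) = D*(4 + D)
s(R) = -R + R*(4 + R) (s(R) = R*(4 + R) - R = -R + R*(4 + R))
(s(3) + (-19/(8*5) - 25/(-20))/43)**2 = (3*(3 + 3) + (-19/(8*5) - 25/(-20))/43)**2 = (3*6 + (-19/40 - 25*(-1/20))*(1/43))**2 = (18 + (-19*1/40 + 5/4)*(1/43))**2 = (18 + (-19/40 + 5/4)*(1/43))**2 = (18 + (31/40)*(1/43))**2 = (18 + 31/1720)**2 = (30991/1720)**2 = 960442081/2958400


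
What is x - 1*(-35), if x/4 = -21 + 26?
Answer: 55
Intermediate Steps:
x = 20 (x = 4*(-21 + 26) = 4*5 = 20)
x - 1*(-35) = 20 - 1*(-35) = 20 + 35 = 55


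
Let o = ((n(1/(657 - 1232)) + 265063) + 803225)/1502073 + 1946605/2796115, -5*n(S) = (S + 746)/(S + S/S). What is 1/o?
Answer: 114799148468130/161555880860903 ≈ 0.71058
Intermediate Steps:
n(S) = -(746 + S)/(5*(1 + S)) (n(S) = -(S + 746)/(5*(S + S/S)) = -(746 + S)/(5*(S + 1)) = -(746 + S)/(5*(1 + S)))
o = 161555880860903/114799148468130 (o = (((-746 - 1/(657 - 1232))/(5*(1 + 1/(657 - 1232))) + 265063) + 803225)/1502073 + 1946605/2796115 = (((-746 - 1/(-575))/(5*(1 + 1/(-575))) + 265063) + 803225)*(1/1502073) + 1946605*(1/2796115) = (((-746 - 1*(-1/575))/(5*(1 - 1/575)) + 265063) + 803225)*(1/1502073) + 389321/559223 = (((-746 + 1/575)/(5*(574/575)) + 265063) + 803225)*(1/1502073) + 389321/559223 = (((⅕)*(575/574)*(-428949/575) + 265063) + 803225)*(1/1502073) + 389321/559223 = ((-428949/2870 + 265063) + 803225)*(1/1502073) + 389321/559223 = (760301861/2870 + 803225)*(1/1502073) + 389321/559223 = (3065557611/2870)*(1/1502073) + 389321/559223 = 1021852537/1436983170 + 389321/559223 = 161555880860903/114799148468130 ≈ 1.4073)
1/o = 1/(161555880860903/114799148468130) = 114799148468130/161555880860903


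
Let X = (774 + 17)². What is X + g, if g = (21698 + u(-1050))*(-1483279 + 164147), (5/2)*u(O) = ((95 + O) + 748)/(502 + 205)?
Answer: -101177871987777/3535 ≈ -2.8622e+10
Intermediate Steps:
u(O) = 1686/3535 + 2*O/3535 (u(O) = 2*(((95 + O) + 748)/(502 + 205))/5 = 2*((843 + O)/707)/5 = 2*((843 + O)*(1/707))/5 = 2*(843/707 + O/707)/5 = 1686/3535 + 2*O/3535)
X = 625681 (X = 791² = 625681)
g = -101180083770112/3535 (g = (21698 + (1686/3535 + (2/3535)*(-1050)))*(-1483279 + 164147) = (21698 + (1686/3535 - 60/101))*(-1319132) = (21698 - 414/3535)*(-1319132) = (76702016/3535)*(-1319132) = -101180083770112/3535 ≈ -2.8622e+10)
X + g = 625681 - 101180083770112/3535 = -101177871987777/3535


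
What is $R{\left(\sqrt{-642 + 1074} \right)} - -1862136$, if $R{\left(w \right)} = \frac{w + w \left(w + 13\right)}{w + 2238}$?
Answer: $\frac{259054800600}{139117} + \frac{10300 \sqrt{3}}{139117} \approx 1.8621 \cdot 10^{6}$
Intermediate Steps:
$R{\left(w \right)} = \frac{w + w \left(13 + w\right)}{2238 + w}$
$R{\left(\sqrt{-642 + 1074} \right)} - -1862136 = \frac{\sqrt{-642 + 1074} \left(14 + \sqrt{-642 + 1074}\right)}{2238 + \sqrt{-642 + 1074}} - -1862136 = \frac{\sqrt{432} \left(14 + \sqrt{432}\right)}{2238 + \sqrt{432}} + 1862136 = \frac{12 \sqrt{3} \left(14 + 12 \sqrt{3}\right)}{2238 + 12 \sqrt{3}} + 1862136 = 1862136 + \frac{12 \sqrt{3} \left(14 + 12 \sqrt{3}\right)}{2238 + 12 \sqrt{3}}$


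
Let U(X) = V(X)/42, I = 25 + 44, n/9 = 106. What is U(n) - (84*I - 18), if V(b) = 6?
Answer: -40445/7 ≈ -5777.9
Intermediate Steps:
n = 954 (n = 9*106 = 954)
I = 69
U(X) = 1/7 (U(X) = 6/42 = 6*(1/42) = 1/7)
U(n) - (84*I - 18) = 1/7 - (84*69 - 18) = 1/7 - (5796 - 18) = 1/7 - 1*5778 = 1/7 - 5778 = -40445/7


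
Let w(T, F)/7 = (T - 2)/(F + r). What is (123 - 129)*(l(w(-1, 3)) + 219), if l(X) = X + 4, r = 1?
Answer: -2613/2 ≈ -1306.5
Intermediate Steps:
w(T, F) = 7*(-2 + T)/(1 + F) (w(T, F) = 7*((T - 2)/(F + 1)) = 7*((-2 + T)/(1 + F)) = 7*(-2 + T)/(1 + F))
l(X) = 4 + X
(123 - 129)*(l(w(-1, 3)) + 219) = (123 - 129)*((4 + 7*(-2 - 1)/(1 + 3)) + 219) = -6*((4 + 7*(-3)/4) + 219) = -6*((4 + 7*(1/4)*(-3)) + 219) = -6*((4 - 21/4) + 219) = -6*(-5/4 + 219) = -6*871/4 = -2613/2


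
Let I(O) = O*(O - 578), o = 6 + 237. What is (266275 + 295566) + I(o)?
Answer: 480436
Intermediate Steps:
o = 243
I(O) = O*(-578 + O)
(266275 + 295566) + I(o) = (266275 + 295566) + 243*(-578 + 243) = 561841 + 243*(-335) = 561841 - 81405 = 480436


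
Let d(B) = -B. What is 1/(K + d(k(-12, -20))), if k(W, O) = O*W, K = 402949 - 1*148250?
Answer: 1/254459 ≈ 3.9299e-6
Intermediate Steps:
K = 254699 (K = 402949 - 148250 = 254699)
1/(K + d(k(-12, -20))) = 1/(254699 - (-20)*(-12)) = 1/(254699 - 1*240) = 1/(254699 - 240) = 1/254459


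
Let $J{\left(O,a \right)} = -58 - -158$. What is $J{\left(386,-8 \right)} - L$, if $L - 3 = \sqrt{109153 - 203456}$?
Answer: $97 - i \sqrt{94303} \approx 97.0 - 307.09 i$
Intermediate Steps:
$L = 3 + i \sqrt{94303}$ ($L = 3 + \sqrt{109153 - 203456} = 3 + \sqrt{-94303} = 3 + i \sqrt{94303} \approx 3.0 + 307.09 i$)
$J{\left(O,a \right)} = 100$ ($J{\left(O,a \right)} = -58 + 158 = 100$)
$J{\left(386,-8 \right)} - L = 100 - \left(3 + i \sqrt{94303}\right) = 97 - i \sqrt{94303}$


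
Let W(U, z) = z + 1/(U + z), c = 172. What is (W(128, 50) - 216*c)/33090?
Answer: -440277/392668 ≈ -1.1212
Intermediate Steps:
(W(128, 50) - 216*c)/33090 = ((1 + 50² + 128*50)/(128 + 50) - 216*172)/33090 = ((1 + 2500 + 6400)/178 - 37152)*(1/33090) = ((1/178)*8901 - 37152)*(1/33090) = (8901/178 - 37152)*(1/33090) = -6604155/178*1/33090 = -440277/392668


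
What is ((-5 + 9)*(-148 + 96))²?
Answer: 43264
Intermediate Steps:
((-5 + 9)*(-148 + 96))² = (4*(-52))² = (-208)² = 43264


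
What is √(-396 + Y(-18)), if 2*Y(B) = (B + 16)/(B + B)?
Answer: I*√14255/6 ≈ 19.899*I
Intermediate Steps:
Y(B) = (16 + B)/(4*B) (Y(B) = ((B + 16)/(B + B))/2 = ((16 + B)/((2*B)))/2 = ((16 + B)*(1/(2*B)))/2 = ((16 + B)/(2*B))/2 = (16 + B)/(4*B))
√(-396 + Y(-18)) = √(-396 + (¼)*(16 - 18)/(-18)) = √(-396 + (¼)*(-1/18)*(-2)) = √(-396 + 1/36) = √(-14255/36) = I*√14255/6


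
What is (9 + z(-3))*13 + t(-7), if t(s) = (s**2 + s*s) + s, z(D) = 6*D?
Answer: -26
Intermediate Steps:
t(s) = s + 2*s**2 (t(s) = (s**2 + s**2) + s = 2*s**2 + s = s + 2*s**2)
(9 + z(-3))*13 + t(-7) = (9 + 6*(-3))*13 - 7*(1 + 2*(-7)) = (9 - 18)*13 - 7*(1 - 14) = -9*13 - 7*(-13) = -117 + 91 = -26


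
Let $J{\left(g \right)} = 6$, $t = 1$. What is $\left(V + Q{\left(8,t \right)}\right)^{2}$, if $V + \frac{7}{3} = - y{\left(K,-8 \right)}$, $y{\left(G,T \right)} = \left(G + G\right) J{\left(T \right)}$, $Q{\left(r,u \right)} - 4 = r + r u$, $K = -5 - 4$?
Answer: $\frac{142129}{9} \approx 15792.0$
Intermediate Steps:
$K = -9$
$Q{\left(r,u \right)} = 4 + r + r u$ ($Q{\left(r,u \right)} = 4 + \left(r + r u\right) = 4 + r + r u$)
$y{\left(G,T \right)} = 12 G$ ($y{\left(G,T \right)} = \left(G + G\right) 6 = 2 G 6 = 12 G$)
$V = \frac{317}{3}$ ($V = - \frac{7}{3} - 12 \left(-9\right) = - \frac{7}{3} - -108 = - \frac{7}{3} + 108 = \frac{317}{3} \approx 105.67$)
$\left(V + Q{\left(8,t \right)}\right)^{2} = \left(\frac{317}{3} + \left(4 + 8 + 8 \cdot 1\right)\right)^{2} = \left(\frac{317}{3} + \left(4 + 8 + 8\right)\right)^{2} = \left(\frac{317}{3} + 20\right)^{2} = \left(\frac{377}{3}\right)^{2} = \frac{142129}{9}$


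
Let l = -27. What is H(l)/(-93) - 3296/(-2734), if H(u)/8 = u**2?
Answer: -2606360/42377 ≈ -61.504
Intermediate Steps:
H(u) = 8*u**2
H(l)/(-93) - 3296/(-2734) = (8*(-27)**2)/(-93) - 3296/(-2734) = (8*729)*(-1/93) - 3296*(-1/2734) = 5832*(-1/93) + 1648/1367 = -1944/31 + 1648/1367 = -2606360/42377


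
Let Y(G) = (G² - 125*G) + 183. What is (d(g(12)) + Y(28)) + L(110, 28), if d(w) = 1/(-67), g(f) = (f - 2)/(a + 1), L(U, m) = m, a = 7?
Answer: -167836/67 ≈ -2505.0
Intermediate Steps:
g(f) = -¼ + f/8 (g(f) = (f - 2)/(7 + 1) = (-2 + f)/8 = (-2 + f)*(⅛) = -¼ + f/8)
Y(G) = 183 + G² - 125*G
d(w) = -1/67
(d(g(12)) + Y(28)) + L(110, 28) = (-1/67 + (183 + 28² - 125*28)) + 28 = (-1/67 + (183 + 784 - 3500)) + 28 = (-1/67 - 2533) + 28 = -169712/67 + 28 = -167836/67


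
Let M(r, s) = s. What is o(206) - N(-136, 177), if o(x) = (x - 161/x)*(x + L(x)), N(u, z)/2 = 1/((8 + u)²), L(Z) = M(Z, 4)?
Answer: 36363263897/843776 ≈ 43096.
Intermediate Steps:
L(Z) = 4
N(u, z) = 2/(8 + u)² (N(u, z) = 2/((8 + u)²) = 2/(8 + u)²)
o(x) = (4 + x)*(x - 161/x) (o(x) = (x - 161/x)*(x + 4) = (x - 161/x)*(4 + x) = (4 + x)*(x - 161/x))
o(206) - N(-136, 177) = (-161 + 206² - 644/206 + 4*206) - 2/(8 - 136)² = (-161 + 42436 - 644*1/206 + 824) - 2/(-128)² = (-161 + 42436 - 322/103 + 824) - 2/16384 = 4438875/103 - 1*1/8192 = 4438875/103 - 1/8192 = 36363263897/843776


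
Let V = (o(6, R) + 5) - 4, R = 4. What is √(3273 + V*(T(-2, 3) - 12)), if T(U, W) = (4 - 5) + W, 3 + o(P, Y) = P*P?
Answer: √2933 ≈ 54.157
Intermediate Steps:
o(P, Y) = -3 + P² (o(P, Y) = -3 + P*P = -3 + P²)
T(U, W) = -1 + W
V = 34 (V = ((-3 + 6²) + 5) - 4 = ((-3 + 36) + 5) - 4 = (33 + 5) - 4 = 38 - 4 = 34)
√(3273 + V*(T(-2, 3) - 12)) = √(3273 + 34*((-1 + 3) - 12)) = √(3273 + 34*(2 - 12)) = √(3273 + 34*(-10)) = √(3273 - 340) = √2933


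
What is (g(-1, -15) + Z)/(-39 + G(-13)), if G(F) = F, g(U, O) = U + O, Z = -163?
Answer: 179/52 ≈ 3.4423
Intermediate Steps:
g(U, O) = O + U
(g(-1, -15) + Z)/(-39 + G(-13)) = ((-15 - 1) - 163)/(-39 - 13) = (-16 - 163)/(-52) = -179*(-1/52) = 179/52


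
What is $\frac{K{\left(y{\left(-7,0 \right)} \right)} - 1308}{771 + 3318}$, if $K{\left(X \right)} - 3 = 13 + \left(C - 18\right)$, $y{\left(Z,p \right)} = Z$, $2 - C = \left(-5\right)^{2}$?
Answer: $- \frac{1333}{4089} \approx -0.326$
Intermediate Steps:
$C = -23$ ($C = 2 - \left(-5\right)^{2} = 2 - 25 = -23$)
$K{\left(X \right)} = -25$ ($K{\left(X \right)} = 3 + \left(13 - 41\right) = 3 - 28 = -25$)
$\frac{K{\left(y{\left(-7,0 \right)} \right)} - 1308}{771 + 3318} = \frac{-25 - 1308}{771 + 3318} = - \frac{1333}{4089}$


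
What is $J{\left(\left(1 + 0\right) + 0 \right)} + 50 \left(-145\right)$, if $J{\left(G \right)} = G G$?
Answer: $-7249$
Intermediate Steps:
$J{\left(G \right)} = G^{2}$
$J{\left(\left(1 + 0\right) + 0 \right)} + 50 \left(-145\right) = \left(\left(1 + 0\right) + 0\right)^{2} + 50 \left(-145\right) = \left(1 + 0\right)^{2} - 7250 = 1^{2} - 7250 = 1 - 7250 = -7249$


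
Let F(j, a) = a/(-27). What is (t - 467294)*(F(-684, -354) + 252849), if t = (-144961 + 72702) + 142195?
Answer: -904291044722/9 ≈ -1.0048e+11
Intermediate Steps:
F(j, a) = -a/27 (F(j, a) = a*(-1/27) = -a/27)
t = 69936 (t = -72259 + 142195 = 69936)
(t - 467294)*(F(-684, -354) + 252849) = (69936 - 467294)*(-1/27*(-354) + 252849) = -397358*(118/9 + 252849) = -397358*2275759/9 = -904291044722/9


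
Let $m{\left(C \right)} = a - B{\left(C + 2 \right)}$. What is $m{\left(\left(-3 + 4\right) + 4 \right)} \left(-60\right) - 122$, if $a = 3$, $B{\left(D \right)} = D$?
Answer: $118$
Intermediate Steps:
$m{\left(C \right)} = 1 - C$ ($m{\left(C \right)} = 3 - \left(C + 2\right) = 3 - \left(2 + C\right) = 1 - C$)
$m{\left(\left(-3 + 4\right) + 4 \right)} \left(-60\right) - 122 = \left(1 - \left(\left(-3 + 4\right) + 4\right)\right) \left(-60\right) - 122 = \left(1 - \left(1 + 4\right)\right) \left(-60\right) - 122 = \left(1 - 5\right) \left(-60\right) - 122 = \left(-4\right) \left(-60\right) - 122 = 240 - 122 = 118$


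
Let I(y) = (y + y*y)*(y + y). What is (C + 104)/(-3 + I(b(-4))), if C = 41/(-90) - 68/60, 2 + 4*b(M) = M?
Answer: -18434/945 ≈ -19.507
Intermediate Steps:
b(M) = -½ + M/4
C = -143/90 (C = 41*(-1/90) - 68*1/60 = -41/90 - 17/15 = -143/90 ≈ -1.5889)
I(y) = 2*y*(y + y²) (I(y) = (y + y²)*(2*y) = 2*y*(y + y²))
(C + 104)/(-3 + I(b(-4))) = (-143/90 + 104)/(-3 + 2*(-½ + (¼)*(-4))²*(1 + (-½ + (¼)*(-4)))) = 9217/(90*(-3 + 2*(-½ - 1)²*(1 + (-½ - 1)))) = 9217/(90*(-3 + 2*(-3/2)²*(1 - 3/2))) = 9217/(90*(-3 + 2*(9/4)*(-½))) = 9217/(90*(-3 - 9/4)) = 9217/(90*(-21/4)) = (9217/90)*(-4/21) = -18434/945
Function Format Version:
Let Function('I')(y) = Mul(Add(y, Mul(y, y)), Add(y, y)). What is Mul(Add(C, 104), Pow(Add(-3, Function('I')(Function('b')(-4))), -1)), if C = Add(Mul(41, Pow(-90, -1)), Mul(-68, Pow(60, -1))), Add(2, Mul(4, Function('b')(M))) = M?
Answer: Rational(-18434, 945) ≈ -19.507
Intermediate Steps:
Function('b')(M) = Add(Rational(-1, 2), Mul(Rational(1, 4), M))
C = Rational(-143, 90) (C = Add(Mul(41, Rational(-1, 90)), Mul(-68, Rational(1, 60))) = Add(Rational(-41, 90), Rational(-17, 15)) = Rational(-143, 90) ≈ -1.5889)
Function('I')(y) = Mul(2, y, Add(y, Pow(y, 2))) (Function('I')(y) = Mul(Add(y, Pow(y, 2)), Mul(2, y)) = Mul(2, y, Add(y, Pow(y, 2))))
Mul(Add(C, 104), Pow(Add(-3, Function('I')(Function('b')(-4))), -1)) = Mul(Add(Rational(-143, 90), 104), Pow(Add(-3, Mul(2, Pow(Add(Rational(-1, 2), Mul(Rational(1, 4), -4)), 2), Add(1, Add(Rational(-1, 2), Mul(Rational(1, 4), -4))))), -1)) = Mul(Rational(9217, 90), Pow(Add(-3, Mul(2, Pow(Add(Rational(-1, 2), -1), 2), Add(1, Add(Rational(-1, 2), -1)))), -1)) = Mul(Rational(9217, 90), Pow(Add(-3, Mul(2, Pow(Rational(-3, 2), 2), Add(1, Rational(-3, 2)))), -1)) = Mul(Rational(9217, 90), Pow(Add(-3, Mul(2, Rational(9, 4), Rational(-1, 2))), -1)) = Mul(Rational(9217, 90), Pow(Add(-3, Rational(-9, 4)), -1)) = Mul(Rational(9217, 90), Pow(Rational(-21, 4), -1)) = Mul(Rational(9217, 90), Rational(-4, 21)) = Rational(-18434, 945)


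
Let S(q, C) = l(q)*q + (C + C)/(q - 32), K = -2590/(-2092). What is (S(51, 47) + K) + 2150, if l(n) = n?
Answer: 94544303/19874 ≈ 4757.2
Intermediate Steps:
K = 1295/1046 (K = -2590*(-1/2092) = 1295/1046 ≈ 1.2381)
S(q, C) = q² + 2*C/(-32 + q) (S(q, C) = q*q + (C + C)/(q - 32) = q² + (2*C)/(-32 + q) = q² + 2*C/(-32 + q))
(S(51, 47) + K) + 2150 = ((51³ - 32*51² + 2*47)/(-32 + 51) + 1295/1046) + 2150 = ((132651 - 32*2601 + 94)/19 + 1295/1046) + 2150 = ((132651 - 83232 + 94)/19 + 1295/1046) + 2150 = ((1/19)*49513 + 1295/1046) + 2150 = (49513/19 + 1295/1046) + 2150 = 51815203/19874 + 2150 = 94544303/19874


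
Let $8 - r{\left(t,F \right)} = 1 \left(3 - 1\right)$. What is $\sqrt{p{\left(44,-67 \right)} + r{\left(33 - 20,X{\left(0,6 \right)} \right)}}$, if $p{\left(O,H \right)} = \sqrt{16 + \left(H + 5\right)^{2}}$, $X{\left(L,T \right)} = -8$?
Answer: $\sqrt{6 + 2 \sqrt{965}} \approx 8.254$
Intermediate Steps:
$p{\left(O,H \right)} = \sqrt{16 + \left(5 + H\right)^{2}}$
$r{\left(t,F \right)} = 6$ ($r{\left(t,F \right)} = 8 - 1 \left(3 - 1\right) = 8 - 1 \cdot 2 = 8 - 2 = 6$)
$\sqrt{p{\left(44,-67 \right)} + r{\left(33 - 20,X{\left(0,6 \right)} \right)}} = \sqrt{\sqrt{16 + \left(5 - 67\right)^{2}} + 6} = \sqrt{\sqrt{16 + \left(-62\right)^{2}} + 6} = \sqrt{\sqrt{16 + 3844} + 6} = \sqrt{\sqrt{3860} + 6} = \sqrt{2 \sqrt{965} + 6} = \sqrt{6 + 2 \sqrt{965}}$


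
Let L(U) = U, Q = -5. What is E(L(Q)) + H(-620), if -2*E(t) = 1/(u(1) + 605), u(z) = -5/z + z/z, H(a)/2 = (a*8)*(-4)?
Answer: 47695359/1202 ≈ 39680.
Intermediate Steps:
H(a) = -64*a (H(a) = 2*((a*8)*(-4)) = 2*((8*a)*(-4)) = 2*(-32*a) = -64*a)
u(z) = 1 - 5/z (u(z) = -5/z + 1 = 1 - 5/z)
E(t) = -1/1202 (E(t) = -1/(2*((-5 + 1)/1 + 605)) = -1/(2*(1*(-4) + 605)) = -1/(2*(-4 + 605)) = -1/2/601 = -1/2*1/601 = -1/1202)
E(L(Q)) + H(-620) = -1/1202 - 64*(-620) = -1/1202 + 39680 = 47695359/1202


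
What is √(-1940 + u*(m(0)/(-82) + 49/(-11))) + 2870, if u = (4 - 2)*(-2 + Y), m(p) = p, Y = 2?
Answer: 2870 + 2*I*√485 ≈ 2870.0 + 44.045*I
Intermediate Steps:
u = 0 (u = (4 - 2)*(-2 + 2) = 2*0 = 0)
√(-1940 + u*(m(0)/(-82) + 49/(-11))) + 2870 = √(-1940 + 0*(0/(-82) + 49/(-11))) + 2870 = √(-1940 + 0*(0*(-1/82) + 49*(-1/11))) + 2870 = √(-1940 + 0*(0 - 49/11)) + 2870 = √(-1940 + 0*(-49/11)) + 2870 = √(-1940 + 0) + 2870 = √(-1940) + 2870 = 2*I*√485 + 2870 = 2870 + 2*I*√485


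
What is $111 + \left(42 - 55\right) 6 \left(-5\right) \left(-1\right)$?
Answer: $-279$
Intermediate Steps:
$111 + \left(42 - 55\right) 6 \left(-5\right) \left(-1\right) = 111 + \left(42 - 55\right) \left(\left(-30\right) \left(-1\right)\right) = 111 - 390 = -279$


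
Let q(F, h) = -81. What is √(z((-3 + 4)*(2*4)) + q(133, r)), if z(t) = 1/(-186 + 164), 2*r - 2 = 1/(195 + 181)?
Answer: I*√39226/22 ≈ 9.0025*I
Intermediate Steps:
r = 753/752 (r = 1 + 1/(2*(195 + 181)) = 1 + (½)/376 = 1 + (½)*(1/376) = 1 + 1/752 = 753/752 ≈ 1.0013)
z(t) = -1/22 (z(t) = 1/(-22) = -1/22)
√(z((-3 + 4)*(2*4)) + q(133, r)) = √(-1/22 - 81) = √(-1783/22) = I*√39226/22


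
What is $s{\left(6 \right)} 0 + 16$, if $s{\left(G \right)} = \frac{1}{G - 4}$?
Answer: $16$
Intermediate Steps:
$s{\left(G \right)} = \frac{1}{-4 + G}$
$s{\left(6 \right)} 0 + 16 = \frac{1}{-4 + 6} \cdot 0 + 16 = \frac{1}{2} \cdot 0 + 16 = 0 + 16 = 16$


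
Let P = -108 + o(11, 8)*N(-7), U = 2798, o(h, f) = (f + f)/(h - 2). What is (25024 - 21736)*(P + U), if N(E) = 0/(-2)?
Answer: 8844720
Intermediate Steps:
o(h, f) = 2*f/(-2 + h) (o(h, f) = (2*f)/(-2 + h) = 2*f/(-2 + h))
N(E) = 0 (N(E) = 0*(-1/2) = 0)
P = -108 (P = -108 + (2*8/(-2 + 11))*0 = -108 + (2*8/9)*0 = -108 + (2*8*(1/9))*0 = -108 + (16/9)*0 = -108 + 0 = -108)
(25024 - 21736)*(P + U) = (25024 - 21736)*(-108 + 2798) = 3288*2690 = 8844720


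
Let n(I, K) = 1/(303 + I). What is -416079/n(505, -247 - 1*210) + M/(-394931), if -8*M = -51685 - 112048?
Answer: -1062180611392469/3159448 ≈ -3.3619e+8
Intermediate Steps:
M = 163733/8 (M = -(-51685 - 112048)/8 = -1/8*(-163733) = 163733/8 ≈ 20467.)
-416079/n(505, -247 - 1*210) + M/(-394931) = -416079/(1/(303 + 505)) + (163733/8)/(-394931) = -416079/(1/808) + (163733/8)*(-1/394931) = -416079/1/808 - 163733/3159448 = -416079*808 - 163733/3159448 = -336191832 - 163733/3159448 = -1062180611392469/3159448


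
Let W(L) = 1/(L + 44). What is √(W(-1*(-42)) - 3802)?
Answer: I*√28119506/86 ≈ 61.66*I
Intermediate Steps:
W(L) = 1/(44 + L)
√(W(-1*(-42)) - 3802) = √(1/(44 - 1*(-42)) - 3802) = √(1/(44 + 42) - 3802) = √(1/86 - 3802) = √(-326971/86) = I*√28119506/86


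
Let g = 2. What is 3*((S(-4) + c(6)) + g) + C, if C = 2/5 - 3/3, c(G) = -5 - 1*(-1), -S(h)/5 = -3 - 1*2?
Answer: 342/5 ≈ 68.400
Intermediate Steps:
S(h) = 25 (S(h) = -5*(-3 - 1*2) = -5*(-3 - 2) = -5*(-5) = 25)
c(G) = -4 (c(G) = -5 + 1 = -4)
C = -⅗ (C = 2*(⅕) - 3*⅓ = ⅖ - 1 = -⅗ ≈ -0.60000)
3*((S(-4) + c(6)) + g) + C = 3*((25 - 4) + 2) - ⅗ = 3*(21 + 2) - ⅗ = 3*23 - ⅗ = 69 - ⅗ = 342/5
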